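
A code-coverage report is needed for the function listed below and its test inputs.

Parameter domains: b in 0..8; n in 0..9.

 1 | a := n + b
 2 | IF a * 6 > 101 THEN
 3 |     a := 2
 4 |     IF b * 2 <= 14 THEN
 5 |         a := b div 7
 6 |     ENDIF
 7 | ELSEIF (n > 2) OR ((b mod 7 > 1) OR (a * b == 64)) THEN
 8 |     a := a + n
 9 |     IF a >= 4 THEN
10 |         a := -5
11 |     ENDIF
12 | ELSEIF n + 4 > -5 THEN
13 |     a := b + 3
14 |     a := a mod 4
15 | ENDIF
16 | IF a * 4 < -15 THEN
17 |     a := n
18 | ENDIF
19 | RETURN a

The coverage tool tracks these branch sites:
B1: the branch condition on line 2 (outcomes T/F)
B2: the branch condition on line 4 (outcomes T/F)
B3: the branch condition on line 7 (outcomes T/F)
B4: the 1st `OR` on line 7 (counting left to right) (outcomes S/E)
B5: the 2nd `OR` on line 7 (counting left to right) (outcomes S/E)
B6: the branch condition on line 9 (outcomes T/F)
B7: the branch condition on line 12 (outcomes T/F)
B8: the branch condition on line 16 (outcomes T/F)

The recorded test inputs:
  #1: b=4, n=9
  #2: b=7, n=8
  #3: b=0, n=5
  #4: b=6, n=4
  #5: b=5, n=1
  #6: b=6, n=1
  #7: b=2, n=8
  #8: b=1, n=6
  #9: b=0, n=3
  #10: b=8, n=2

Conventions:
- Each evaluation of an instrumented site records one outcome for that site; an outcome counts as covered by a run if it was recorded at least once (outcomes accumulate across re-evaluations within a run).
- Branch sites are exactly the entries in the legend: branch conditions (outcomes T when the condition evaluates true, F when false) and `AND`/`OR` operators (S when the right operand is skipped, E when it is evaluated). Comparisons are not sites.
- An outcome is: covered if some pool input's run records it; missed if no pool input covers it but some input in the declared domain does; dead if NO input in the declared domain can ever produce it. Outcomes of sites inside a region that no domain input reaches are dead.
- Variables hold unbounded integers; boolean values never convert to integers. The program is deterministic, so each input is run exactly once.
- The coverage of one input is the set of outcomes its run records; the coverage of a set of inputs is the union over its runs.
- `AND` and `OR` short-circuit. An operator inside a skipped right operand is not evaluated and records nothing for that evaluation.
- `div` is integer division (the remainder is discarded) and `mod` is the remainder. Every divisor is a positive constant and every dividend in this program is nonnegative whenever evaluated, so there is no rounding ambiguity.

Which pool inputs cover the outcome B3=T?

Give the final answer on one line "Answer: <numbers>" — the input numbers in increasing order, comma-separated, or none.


input #1 (b=4, n=9): hits B3=T
input #2 (b=7, n=8): hits B3=T
input #3 (b=0, n=5): hits B3=T
input #4 (b=6, n=4): hits B3=T
input #5 (b=5, n=1): hits B3=T
input #6 (b=6, n=1): hits B3=T
input #7 (b=2, n=8): hits B3=T
input #8 (b=1, n=6): hits B3=T
input #9 (b=0, n=3): hits B3=T
input #10 (b=8, n=2): never hits B3=T
Answer: 1, 2, 3, 4, 5, 6, 7, 8, 9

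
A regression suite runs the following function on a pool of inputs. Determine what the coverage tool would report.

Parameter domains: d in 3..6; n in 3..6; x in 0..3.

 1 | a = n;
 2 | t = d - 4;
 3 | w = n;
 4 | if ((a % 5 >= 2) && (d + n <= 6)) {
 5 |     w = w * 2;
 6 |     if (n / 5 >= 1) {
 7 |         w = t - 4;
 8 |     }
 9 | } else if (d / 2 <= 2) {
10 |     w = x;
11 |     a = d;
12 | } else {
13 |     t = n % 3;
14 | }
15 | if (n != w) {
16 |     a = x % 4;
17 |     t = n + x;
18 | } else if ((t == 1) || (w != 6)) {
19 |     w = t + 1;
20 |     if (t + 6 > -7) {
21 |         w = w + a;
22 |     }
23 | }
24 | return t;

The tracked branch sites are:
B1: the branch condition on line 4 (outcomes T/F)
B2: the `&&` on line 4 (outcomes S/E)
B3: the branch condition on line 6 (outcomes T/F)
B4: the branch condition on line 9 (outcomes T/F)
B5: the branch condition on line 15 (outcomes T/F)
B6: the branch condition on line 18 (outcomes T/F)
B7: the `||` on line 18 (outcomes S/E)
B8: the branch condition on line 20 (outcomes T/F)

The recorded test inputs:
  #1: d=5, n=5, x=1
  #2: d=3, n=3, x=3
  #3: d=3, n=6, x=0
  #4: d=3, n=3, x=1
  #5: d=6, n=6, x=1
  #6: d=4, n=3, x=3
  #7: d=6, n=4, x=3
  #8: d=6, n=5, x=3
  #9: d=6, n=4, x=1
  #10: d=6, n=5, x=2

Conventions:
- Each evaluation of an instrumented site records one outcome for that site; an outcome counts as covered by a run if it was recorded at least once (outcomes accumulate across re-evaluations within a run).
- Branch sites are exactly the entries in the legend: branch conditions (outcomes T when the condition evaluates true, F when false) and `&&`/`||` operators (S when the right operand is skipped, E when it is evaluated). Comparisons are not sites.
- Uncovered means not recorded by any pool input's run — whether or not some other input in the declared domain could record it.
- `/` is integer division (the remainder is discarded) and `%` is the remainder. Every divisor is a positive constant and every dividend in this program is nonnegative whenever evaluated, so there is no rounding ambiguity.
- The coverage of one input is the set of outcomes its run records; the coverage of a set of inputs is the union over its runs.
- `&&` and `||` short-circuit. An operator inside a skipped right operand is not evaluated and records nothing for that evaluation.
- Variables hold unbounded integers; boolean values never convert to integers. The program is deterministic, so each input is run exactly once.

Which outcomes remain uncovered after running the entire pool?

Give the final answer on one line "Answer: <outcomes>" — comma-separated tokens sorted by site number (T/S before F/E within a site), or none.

input #1, d=5, n=5, x=1: outcomes B1=F, B2=S, B4=T, B5=T
input #2, d=3, n=3, x=3: outcomes B1=T, B2=E, B3=F, B5=T
input #3, d=3, n=6, x=0: outcomes B1=F, B2=S, B4=T, B5=T
input #4, d=3, n=3, x=1: outcomes B1=T, B2=E, B3=F, B5=T
input #5, d=6, n=6, x=1: outcomes B1=F, B2=S, B4=F, B5=F, B6=F, B7=E
input #6, d=4, n=3, x=3: outcomes B1=F, B2=E, B4=T, B5=F, B6=T, B7=E, B8=T
input #7, d=6, n=4, x=3: outcomes B1=F, B2=E, B4=F, B5=F, B6=T, B7=S, B8=T
input #8, d=6, n=5, x=3: outcomes B1=F, B2=S, B4=F, B5=F, B6=T, B7=E, B8=T
input #9, d=6, n=4, x=1: outcomes B1=F, B2=E, B4=F, B5=F, B6=T, B7=S, B8=T
input #10, d=6, n=5, x=2: outcomes B1=F, B2=S, B4=F, B5=F, B6=T, B7=E, B8=T
union over the pool: B1=T, B1=F, B2=S, B2=E, B3=F, B4=T, B4=F, B5=T, B5=F, B6=T, B6=F, B7=S, B7=E, B8=T
uncovered (2 of 16): B3=T, B8=F

Answer: B3=T, B8=F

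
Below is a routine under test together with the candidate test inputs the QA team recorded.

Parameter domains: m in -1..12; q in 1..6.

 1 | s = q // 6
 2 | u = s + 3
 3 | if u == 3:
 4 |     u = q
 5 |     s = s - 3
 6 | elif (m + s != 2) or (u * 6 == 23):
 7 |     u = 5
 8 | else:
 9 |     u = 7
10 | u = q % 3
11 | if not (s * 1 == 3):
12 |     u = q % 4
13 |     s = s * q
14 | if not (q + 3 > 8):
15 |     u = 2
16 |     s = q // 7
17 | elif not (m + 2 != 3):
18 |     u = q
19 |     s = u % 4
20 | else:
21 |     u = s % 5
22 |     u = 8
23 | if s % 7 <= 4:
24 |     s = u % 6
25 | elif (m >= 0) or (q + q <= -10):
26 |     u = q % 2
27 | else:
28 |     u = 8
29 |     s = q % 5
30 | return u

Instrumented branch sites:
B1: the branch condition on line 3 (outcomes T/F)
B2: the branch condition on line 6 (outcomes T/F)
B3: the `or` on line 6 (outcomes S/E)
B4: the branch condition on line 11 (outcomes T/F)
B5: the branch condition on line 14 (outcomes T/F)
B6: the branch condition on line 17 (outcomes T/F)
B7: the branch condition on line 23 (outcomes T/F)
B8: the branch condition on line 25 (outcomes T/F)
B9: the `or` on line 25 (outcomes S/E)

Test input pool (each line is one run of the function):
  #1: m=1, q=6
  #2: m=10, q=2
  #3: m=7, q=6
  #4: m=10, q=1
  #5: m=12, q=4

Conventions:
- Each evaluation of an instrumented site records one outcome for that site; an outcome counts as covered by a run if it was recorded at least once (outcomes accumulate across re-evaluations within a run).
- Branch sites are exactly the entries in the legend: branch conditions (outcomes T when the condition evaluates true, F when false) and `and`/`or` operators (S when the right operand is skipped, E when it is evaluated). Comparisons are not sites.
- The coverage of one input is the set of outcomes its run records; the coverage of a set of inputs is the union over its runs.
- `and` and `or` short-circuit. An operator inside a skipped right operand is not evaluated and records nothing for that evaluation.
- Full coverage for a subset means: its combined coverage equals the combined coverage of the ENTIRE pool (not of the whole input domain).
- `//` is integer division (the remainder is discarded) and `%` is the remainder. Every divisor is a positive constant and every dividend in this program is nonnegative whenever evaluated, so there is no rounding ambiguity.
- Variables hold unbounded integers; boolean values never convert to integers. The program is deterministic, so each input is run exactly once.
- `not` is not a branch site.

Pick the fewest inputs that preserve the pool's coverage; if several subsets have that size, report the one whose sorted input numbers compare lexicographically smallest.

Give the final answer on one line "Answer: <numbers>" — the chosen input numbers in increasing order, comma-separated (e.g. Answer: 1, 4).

input #1 (m=1, q=6): events B1->F, B3->E, B2->F, B4->T, B5->F, B6->T, B7->T; covers B1=F, B2=F, B3=E, B4=T, B5=F, B6=T, B7=T
input #2 (m=10, q=2): events B1->T, B4->T, B5->T, B7->T; covers B1=T, B4=T, B5=T, B7=T
input #3 (m=7, q=6): events B1->F, B3->S, B2->T, B4->T, B5->F, B6->F, B7->F, B9->S, B8->T; covers B1=F, B2=T, B3=S, B4=T, B5=F, B6=F, B7=F, B8=T, B9=S
input #4 (m=10, q=1): events B1->T, B4->T, B5->T, B7->T; covers B1=T, B4=T, B5=T, B7=T
input #5 (m=12, q=4): events B1->T, B4->T, B5->T, B7->T; covers B1=T, B4=T, B5=T, B7=T
the full pool covers 15 outcomes: B1=T, B1=F, B2=T, B2=F, B3=S, B3=E, B4=T, B5=T, B5=F, B6=T, B6=F, B7=T, B7=F, B8=T, B9=S
no size-1 subset reaches all 15 outcomes (best union: 9/15)
no size-2 subset reaches all 15 outcomes (best union: 13/15)
size 3: inputs {1, 2, 3} cover all 15 outcomes, and no lexicographically smaller subset of this size does

Answer: 1, 2, 3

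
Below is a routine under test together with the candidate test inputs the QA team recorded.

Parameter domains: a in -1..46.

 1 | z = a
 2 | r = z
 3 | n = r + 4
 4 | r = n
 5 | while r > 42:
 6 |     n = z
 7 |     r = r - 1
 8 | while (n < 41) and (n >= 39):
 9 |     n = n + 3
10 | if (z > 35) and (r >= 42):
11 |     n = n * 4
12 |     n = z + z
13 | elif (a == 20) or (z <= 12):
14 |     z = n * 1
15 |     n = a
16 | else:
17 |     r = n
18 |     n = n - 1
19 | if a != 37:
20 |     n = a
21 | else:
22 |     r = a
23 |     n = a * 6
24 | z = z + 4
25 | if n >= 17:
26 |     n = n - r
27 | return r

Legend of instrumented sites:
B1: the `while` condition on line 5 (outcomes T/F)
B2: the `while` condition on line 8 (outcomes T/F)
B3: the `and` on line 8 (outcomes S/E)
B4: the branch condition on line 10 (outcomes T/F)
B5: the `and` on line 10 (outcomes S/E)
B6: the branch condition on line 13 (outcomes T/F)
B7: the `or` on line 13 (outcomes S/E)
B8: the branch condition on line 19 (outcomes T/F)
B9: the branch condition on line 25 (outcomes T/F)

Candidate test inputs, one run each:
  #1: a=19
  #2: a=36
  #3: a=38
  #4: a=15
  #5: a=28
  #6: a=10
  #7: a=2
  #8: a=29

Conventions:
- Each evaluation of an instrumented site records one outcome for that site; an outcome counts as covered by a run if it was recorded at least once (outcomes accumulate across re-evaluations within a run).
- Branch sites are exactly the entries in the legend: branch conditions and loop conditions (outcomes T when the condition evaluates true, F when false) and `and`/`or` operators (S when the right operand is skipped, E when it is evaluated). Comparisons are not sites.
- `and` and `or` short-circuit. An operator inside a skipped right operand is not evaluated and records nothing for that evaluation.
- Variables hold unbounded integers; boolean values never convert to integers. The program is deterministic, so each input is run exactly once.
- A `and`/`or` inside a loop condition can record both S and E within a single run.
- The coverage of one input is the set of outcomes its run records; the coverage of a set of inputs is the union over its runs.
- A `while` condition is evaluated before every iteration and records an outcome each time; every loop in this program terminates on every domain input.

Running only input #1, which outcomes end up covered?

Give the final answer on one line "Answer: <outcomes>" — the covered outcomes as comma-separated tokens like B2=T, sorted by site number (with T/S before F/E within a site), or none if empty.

Simulating input #1 (a=19) step by step:
  B1->F, B3->E, B2->F, B5->S, B4->F, B7->E, B6->F, B8->T, B9->T
deduplicating events, the covered set is: B1=F, B2=F, B3=E, B4=F, B5=S, B6=F, B7=E, B8=T, B9=T

Answer: B1=F, B2=F, B3=E, B4=F, B5=S, B6=F, B7=E, B8=T, B9=T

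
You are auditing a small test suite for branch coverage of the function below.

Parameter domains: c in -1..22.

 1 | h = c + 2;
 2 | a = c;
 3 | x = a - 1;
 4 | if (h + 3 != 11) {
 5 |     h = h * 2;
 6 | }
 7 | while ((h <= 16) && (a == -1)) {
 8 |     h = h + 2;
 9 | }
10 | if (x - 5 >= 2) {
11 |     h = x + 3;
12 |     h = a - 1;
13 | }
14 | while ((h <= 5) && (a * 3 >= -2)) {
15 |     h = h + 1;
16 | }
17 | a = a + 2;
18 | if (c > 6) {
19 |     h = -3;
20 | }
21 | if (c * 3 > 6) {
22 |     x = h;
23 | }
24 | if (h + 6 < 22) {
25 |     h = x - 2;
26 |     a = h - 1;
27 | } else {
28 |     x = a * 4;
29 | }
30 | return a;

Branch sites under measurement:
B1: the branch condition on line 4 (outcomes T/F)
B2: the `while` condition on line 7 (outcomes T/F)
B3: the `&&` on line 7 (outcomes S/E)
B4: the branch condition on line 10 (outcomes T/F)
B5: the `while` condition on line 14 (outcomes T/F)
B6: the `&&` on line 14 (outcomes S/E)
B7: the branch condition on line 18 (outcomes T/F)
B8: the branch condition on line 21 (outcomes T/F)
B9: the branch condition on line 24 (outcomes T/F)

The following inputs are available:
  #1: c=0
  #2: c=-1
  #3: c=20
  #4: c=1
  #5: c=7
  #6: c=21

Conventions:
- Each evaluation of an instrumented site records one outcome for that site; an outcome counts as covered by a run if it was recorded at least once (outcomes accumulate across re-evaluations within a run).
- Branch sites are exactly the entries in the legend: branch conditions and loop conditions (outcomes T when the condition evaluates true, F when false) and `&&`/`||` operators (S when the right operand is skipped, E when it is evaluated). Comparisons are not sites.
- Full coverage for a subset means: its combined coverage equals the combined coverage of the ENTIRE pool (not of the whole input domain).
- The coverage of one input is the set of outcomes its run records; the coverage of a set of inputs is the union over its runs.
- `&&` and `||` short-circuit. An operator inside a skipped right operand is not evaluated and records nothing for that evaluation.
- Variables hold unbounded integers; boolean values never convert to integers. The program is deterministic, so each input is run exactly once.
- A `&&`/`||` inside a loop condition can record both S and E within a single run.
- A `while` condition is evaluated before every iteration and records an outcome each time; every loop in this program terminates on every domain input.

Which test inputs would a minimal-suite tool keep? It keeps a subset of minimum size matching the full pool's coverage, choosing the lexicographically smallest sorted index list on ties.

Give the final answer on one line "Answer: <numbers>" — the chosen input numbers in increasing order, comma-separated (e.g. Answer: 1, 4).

input #1 (c=0): covers B1=T, B2=F, B3=E, B4=F, B5=T, B5=F, B6=S, B6=E, B7=F, B8=F, B9=T
input #2 (c=-1): covers B1=T, B2=T, B2=F, B3=S, B3=E, B4=F, B5=F, B6=S, B7=F, B8=F, B9=F
input #3 (c=20): covers B1=T, B2=F, B3=S, B4=T, B5=F, B6=S, B7=T, B8=T, B9=T
input #4 (c=1): covers B1=T, B2=F, B3=E, B4=F, B5=F, B6=S, B7=F, B8=F, B9=T
input #5 (c=7): covers B1=T, B2=F, B3=S, B4=F, B5=F, B6=S, B7=T, B8=T, B9=T
input #6 (c=21): covers B1=T, B2=F, B3=S, B4=T, B5=F, B6=S, B7=T, B8=T, B9=T
union over all inputs: B1=T, B2=T, B2=F, B3=S, B3=E, B4=T, B4=F, B5=T, B5=F, B6=S, B6=E, B7=T, B7=F, B8=T, B8=F, B9=T, B9=F (17 outcomes)
every size-1 subset falls short of the 17 outcomes (best: 11/17)
every size-2 subset falls short of the 17 outcomes (best: 15/17)
size 3: inputs {1, 2, 3} cover all 17 outcomes, and no lexicographically smaller subset of this size does

Answer: 1, 2, 3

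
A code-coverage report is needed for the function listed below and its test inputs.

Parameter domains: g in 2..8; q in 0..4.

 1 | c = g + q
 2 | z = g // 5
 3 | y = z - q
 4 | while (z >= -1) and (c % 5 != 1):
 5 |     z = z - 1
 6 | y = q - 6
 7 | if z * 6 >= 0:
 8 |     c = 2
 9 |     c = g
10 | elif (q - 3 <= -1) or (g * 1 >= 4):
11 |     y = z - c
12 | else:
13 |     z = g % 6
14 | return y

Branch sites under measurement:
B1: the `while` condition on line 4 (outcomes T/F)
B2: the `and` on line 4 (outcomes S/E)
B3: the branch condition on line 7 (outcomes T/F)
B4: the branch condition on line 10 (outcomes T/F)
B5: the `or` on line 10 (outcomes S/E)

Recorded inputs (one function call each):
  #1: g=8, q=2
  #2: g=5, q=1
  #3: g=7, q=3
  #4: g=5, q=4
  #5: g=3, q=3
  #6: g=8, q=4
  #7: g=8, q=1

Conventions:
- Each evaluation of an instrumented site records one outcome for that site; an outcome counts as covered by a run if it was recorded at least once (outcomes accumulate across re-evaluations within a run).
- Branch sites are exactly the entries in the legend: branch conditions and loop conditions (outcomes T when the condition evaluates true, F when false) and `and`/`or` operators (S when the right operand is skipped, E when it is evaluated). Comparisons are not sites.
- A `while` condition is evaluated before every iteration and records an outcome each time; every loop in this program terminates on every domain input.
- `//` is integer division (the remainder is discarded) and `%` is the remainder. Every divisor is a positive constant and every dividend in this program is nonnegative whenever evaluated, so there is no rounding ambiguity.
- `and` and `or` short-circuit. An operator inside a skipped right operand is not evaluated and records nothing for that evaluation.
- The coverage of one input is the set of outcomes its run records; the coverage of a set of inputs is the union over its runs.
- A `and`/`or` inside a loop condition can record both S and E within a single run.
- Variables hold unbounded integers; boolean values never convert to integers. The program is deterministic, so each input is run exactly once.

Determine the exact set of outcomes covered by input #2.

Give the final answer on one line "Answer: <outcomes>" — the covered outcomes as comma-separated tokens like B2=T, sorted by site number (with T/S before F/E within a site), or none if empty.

Event log for input #2 (g=5, q=1):
  B2->E, B1->F, B3->T
distinct outcomes covered: B1=F, B2=E, B3=T

Answer: B1=F, B2=E, B3=T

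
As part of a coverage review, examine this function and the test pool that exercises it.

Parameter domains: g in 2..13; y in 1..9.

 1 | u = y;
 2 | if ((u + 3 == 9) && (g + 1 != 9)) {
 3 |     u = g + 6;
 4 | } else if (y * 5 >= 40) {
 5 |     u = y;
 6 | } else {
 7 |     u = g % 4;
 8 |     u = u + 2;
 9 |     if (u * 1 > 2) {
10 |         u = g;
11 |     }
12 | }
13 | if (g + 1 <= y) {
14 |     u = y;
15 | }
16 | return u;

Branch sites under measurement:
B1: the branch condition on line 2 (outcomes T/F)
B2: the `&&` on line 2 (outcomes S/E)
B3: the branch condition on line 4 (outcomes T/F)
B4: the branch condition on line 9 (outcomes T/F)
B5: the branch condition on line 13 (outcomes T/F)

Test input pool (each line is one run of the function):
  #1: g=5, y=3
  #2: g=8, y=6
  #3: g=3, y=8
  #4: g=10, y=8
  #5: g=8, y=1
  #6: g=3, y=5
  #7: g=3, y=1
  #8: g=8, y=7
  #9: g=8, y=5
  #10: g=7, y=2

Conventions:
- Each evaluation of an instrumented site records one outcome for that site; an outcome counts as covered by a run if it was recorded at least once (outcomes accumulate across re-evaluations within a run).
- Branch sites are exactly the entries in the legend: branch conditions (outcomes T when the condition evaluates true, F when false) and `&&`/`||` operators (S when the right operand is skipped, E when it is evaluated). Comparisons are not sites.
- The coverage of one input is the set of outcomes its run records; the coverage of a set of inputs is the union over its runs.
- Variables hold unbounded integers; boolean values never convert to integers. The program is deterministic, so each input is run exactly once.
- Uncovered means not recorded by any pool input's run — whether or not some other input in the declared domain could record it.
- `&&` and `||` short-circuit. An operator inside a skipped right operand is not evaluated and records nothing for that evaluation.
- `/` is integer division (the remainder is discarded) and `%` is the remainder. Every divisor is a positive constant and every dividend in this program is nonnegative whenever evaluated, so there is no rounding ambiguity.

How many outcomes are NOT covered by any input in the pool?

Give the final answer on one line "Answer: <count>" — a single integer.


test 1 (g=5, y=3) fires B2->S, B1->F, B3->F, B4->T, B5->F; hits B1=F, B2=S, B3=F, B4=T, B5=F
test 2 (g=8, y=6) fires B2->E, B1->F, B3->F, B4->F, B5->F; hits B1=F, B2=E, B3=F, B4=F, B5=F
test 3 (g=3, y=8) fires B2->S, B1->F, B3->T, B5->T; hits B1=F, B2=S, B3=T, B5=T
test 4 (g=10, y=8) fires B2->S, B1->F, B3->T, B5->F; hits B1=F, B2=S, B3=T, B5=F
test 5 (g=8, y=1) fires B2->S, B1->F, B3->F, B4->F, B5->F; hits B1=F, B2=S, B3=F, B4=F, B5=F
test 6 (g=3, y=5) fires B2->S, B1->F, B3->F, B4->T, B5->T; hits B1=F, B2=S, B3=F, B4=T, B5=T
test 7 (g=3, y=1) fires B2->S, B1->F, B3->F, B4->T, B5->F; hits B1=F, B2=S, B3=F, B4=T, B5=F
test 8 (g=8, y=7) fires B2->S, B1->F, B3->F, B4->F, B5->F; hits B1=F, B2=S, B3=F, B4=F, B5=F
test 9 (g=8, y=5) fires B2->S, B1->F, B3->F, B4->F, B5->F; hits B1=F, B2=S, B3=F, B4=F, B5=F
test 10 (g=7, y=2) fires B2->S, B1->F, B3->F, B4->T, B5->F; hits B1=F, B2=S, B3=F, B4=T, B5=F
union over the pool: B1=F, B2=S, B2=E, B3=T, B3=F, B4=T, B4=F, B5=T, B5=F
uncovered (1 of 10): B1=T
Answer: 1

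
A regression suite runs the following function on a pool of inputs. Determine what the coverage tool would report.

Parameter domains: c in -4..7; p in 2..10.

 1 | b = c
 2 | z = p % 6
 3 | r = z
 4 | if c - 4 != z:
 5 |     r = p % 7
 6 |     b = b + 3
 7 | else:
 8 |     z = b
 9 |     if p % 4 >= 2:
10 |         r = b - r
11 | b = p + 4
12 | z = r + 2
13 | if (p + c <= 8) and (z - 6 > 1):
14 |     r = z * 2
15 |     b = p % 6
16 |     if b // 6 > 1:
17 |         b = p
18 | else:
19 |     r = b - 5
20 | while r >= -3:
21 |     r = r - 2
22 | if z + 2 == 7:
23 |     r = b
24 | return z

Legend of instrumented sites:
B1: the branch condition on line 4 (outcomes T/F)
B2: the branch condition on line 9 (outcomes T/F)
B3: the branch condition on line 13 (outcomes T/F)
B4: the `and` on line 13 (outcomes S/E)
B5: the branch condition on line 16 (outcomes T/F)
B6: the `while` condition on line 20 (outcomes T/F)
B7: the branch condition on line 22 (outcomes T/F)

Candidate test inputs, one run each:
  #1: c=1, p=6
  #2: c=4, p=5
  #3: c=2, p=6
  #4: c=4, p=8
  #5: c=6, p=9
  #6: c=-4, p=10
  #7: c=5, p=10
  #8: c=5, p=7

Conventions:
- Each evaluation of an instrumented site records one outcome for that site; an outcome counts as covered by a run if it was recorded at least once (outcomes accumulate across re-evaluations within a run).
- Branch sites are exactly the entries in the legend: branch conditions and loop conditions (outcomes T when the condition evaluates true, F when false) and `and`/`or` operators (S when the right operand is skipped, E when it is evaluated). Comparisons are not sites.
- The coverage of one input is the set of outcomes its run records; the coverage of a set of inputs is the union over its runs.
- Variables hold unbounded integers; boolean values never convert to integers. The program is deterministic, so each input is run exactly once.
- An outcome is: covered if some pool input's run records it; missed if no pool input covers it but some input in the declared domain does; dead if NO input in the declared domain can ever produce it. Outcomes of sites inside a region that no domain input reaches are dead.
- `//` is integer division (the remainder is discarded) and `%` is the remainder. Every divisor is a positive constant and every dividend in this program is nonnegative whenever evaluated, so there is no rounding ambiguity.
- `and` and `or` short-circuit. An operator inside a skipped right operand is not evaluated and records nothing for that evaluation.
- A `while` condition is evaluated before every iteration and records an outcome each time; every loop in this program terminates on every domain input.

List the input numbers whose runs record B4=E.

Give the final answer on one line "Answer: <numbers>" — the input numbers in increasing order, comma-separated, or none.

input #1 (c=1, p=6): produces B4=E
input #2 (c=4, p=5): does not produce B4=E
input #3 (c=2, p=6): produces B4=E
input #4 (c=4, p=8): does not produce B4=E
input #5 (c=6, p=9): does not produce B4=E
input #6 (c=-4, p=10): produces B4=E
input #7 (c=5, p=10): does not produce B4=E
input #8 (c=5, p=7): does not produce B4=E

Answer: 1, 3, 6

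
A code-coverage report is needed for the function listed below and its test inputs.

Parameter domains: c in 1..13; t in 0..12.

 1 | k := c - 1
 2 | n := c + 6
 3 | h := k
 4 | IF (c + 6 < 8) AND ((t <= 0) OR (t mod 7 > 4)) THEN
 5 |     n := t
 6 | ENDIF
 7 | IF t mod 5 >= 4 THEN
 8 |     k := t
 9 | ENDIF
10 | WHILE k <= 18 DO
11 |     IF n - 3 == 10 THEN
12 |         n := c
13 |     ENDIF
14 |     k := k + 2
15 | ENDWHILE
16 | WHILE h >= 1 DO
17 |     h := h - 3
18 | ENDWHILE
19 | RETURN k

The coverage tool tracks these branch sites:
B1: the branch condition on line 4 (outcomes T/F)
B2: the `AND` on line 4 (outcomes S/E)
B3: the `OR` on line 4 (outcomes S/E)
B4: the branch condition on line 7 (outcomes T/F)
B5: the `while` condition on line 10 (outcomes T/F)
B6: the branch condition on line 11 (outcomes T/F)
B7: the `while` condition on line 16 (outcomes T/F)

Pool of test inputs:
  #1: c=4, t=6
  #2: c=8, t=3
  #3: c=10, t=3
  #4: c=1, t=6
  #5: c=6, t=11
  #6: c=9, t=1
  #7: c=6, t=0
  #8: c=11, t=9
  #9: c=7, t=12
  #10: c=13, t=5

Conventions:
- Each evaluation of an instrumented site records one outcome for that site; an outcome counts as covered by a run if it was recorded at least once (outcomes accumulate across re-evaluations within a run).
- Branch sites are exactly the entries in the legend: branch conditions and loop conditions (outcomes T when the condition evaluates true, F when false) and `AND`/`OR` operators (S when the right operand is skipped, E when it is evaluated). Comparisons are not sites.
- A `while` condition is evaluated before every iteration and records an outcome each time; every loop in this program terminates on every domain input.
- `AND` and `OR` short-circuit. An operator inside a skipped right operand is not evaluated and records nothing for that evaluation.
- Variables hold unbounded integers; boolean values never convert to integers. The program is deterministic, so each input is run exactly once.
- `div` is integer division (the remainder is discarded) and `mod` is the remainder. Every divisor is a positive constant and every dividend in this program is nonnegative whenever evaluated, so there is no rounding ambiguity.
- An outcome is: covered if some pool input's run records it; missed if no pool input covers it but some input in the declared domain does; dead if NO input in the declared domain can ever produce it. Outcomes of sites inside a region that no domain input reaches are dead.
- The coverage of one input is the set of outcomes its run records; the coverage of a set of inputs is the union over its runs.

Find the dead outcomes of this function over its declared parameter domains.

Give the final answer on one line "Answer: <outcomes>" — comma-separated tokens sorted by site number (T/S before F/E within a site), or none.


exhaustive pass over the 169-input domain:
  reachable outcomes have witnesses, e.g. B1=T (e.g. c=1, t=0), B1=F (e.g. c=1, t=1), B2=S (e.g. c=2, t=0), B2=E (e.g. c=1, t=0)
Answer: none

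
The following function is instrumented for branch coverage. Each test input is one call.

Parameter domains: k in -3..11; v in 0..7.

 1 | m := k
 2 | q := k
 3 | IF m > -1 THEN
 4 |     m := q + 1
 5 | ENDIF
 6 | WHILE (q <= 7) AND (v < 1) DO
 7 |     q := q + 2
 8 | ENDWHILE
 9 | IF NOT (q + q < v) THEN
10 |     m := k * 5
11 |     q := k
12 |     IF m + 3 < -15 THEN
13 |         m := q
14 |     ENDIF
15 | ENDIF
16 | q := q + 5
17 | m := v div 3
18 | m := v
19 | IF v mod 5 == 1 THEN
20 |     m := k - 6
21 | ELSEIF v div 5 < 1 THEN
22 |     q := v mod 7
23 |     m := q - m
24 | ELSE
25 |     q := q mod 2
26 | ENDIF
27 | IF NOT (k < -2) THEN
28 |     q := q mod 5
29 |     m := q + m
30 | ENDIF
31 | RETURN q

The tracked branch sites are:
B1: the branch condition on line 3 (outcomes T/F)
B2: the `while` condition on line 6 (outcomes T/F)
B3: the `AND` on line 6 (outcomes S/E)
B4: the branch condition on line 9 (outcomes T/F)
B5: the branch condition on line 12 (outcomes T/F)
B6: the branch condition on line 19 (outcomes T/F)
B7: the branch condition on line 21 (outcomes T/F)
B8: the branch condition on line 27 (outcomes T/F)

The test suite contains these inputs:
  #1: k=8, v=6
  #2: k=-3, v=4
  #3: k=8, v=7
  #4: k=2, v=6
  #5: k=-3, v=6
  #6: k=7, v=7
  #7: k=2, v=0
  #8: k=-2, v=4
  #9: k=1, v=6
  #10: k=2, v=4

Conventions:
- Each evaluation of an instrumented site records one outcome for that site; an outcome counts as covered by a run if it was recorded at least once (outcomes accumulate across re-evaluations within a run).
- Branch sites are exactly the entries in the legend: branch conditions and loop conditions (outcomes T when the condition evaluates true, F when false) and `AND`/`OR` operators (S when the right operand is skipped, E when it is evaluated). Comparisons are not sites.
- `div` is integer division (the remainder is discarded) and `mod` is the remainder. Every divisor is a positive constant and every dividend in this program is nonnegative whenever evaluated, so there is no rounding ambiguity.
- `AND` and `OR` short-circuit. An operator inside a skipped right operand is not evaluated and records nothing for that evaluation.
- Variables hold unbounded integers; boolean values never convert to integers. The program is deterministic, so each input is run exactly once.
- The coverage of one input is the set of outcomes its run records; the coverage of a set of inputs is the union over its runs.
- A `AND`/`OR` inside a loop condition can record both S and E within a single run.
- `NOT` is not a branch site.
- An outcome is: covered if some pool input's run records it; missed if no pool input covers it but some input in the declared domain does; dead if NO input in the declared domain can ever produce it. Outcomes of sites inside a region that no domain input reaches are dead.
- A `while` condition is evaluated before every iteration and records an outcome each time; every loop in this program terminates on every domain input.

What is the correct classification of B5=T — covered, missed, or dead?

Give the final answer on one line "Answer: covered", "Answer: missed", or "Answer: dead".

no pool input records B5=T
checking all 120 inputs in the declared domain: B5=T is never recorded -> dead

Answer: dead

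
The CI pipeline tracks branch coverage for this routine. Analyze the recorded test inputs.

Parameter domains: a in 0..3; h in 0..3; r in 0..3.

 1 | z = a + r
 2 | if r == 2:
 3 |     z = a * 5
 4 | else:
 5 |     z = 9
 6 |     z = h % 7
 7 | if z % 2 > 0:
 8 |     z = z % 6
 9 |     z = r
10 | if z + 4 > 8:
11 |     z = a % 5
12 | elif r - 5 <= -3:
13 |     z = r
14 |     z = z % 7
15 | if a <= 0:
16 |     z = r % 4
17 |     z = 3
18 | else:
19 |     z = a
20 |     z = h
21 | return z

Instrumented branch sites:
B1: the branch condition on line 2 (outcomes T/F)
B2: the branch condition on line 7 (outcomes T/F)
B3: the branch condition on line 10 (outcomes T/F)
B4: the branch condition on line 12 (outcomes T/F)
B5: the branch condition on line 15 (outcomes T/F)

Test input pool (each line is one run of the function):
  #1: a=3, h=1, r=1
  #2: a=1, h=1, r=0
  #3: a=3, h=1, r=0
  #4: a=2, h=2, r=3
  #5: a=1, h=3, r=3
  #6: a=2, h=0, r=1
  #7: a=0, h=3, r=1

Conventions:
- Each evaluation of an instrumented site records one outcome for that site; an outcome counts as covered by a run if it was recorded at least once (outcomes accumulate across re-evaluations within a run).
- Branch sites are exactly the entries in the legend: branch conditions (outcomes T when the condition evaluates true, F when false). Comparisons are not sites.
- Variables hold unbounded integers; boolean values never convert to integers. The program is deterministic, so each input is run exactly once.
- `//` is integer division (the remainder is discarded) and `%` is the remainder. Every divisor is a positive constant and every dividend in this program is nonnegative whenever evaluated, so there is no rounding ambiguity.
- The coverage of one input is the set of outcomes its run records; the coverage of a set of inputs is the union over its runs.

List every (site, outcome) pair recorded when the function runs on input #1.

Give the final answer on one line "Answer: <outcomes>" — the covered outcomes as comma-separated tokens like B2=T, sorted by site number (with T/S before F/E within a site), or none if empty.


Tracing the run of input #1 (a=3, h=1, r=1):
  B1->F, B2->T, B3->F, B4->T, B5->F
as a set, this run covers: B1=F, B2=T, B3=F, B4=T, B5=F
Answer: B1=F, B2=T, B3=F, B4=T, B5=F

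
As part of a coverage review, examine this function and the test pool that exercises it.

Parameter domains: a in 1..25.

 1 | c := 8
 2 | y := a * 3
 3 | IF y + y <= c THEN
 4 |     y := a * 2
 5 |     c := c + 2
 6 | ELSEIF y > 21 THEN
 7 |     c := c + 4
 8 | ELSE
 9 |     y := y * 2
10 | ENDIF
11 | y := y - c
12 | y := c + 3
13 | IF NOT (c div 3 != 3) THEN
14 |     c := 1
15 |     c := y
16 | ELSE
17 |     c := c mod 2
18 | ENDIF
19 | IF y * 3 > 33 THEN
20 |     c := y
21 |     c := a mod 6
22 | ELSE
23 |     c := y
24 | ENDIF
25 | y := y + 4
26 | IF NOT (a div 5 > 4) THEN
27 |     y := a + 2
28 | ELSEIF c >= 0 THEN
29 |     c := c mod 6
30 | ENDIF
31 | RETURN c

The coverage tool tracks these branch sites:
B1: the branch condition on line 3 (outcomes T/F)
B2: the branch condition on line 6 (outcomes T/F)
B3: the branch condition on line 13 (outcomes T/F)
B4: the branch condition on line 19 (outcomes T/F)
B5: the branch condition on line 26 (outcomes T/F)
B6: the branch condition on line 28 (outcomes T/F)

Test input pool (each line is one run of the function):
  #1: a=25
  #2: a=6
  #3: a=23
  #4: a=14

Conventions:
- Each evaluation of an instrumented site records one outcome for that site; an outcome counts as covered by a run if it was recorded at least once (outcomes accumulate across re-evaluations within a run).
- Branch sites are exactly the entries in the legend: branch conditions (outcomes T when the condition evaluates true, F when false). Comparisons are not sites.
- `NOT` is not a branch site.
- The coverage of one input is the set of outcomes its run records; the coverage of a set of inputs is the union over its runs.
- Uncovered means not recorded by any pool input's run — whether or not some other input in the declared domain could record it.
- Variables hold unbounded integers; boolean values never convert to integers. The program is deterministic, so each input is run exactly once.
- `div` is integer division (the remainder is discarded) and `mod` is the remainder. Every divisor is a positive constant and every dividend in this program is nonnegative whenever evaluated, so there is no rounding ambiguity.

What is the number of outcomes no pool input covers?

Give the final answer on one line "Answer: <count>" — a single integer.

#1 (a=25) -> B1->F, B2->T, B3->F, B4->T, B5->F, B6->T; covered: B1=F, B2=T, B3=F, B4=T, B5=F, B6=T
#2 (a=6) -> B1->F, B2->F, B3->F, B4->F, B5->T; covered: B1=F, B2=F, B3=F, B4=F, B5=T
#3 (a=23) -> B1->F, B2->T, B3->F, B4->T, B5->T; covered: B1=F, B2=T, B3=F, B4=T, B5=T
#4 (a=14) -> B1->F, B2->T, B3->F, B4->T, B5->T; covered: B1=F, B2=T, B3=F, B4=T, B5=T
union over the pool: B1=F, B2=T, B2=F, B3=F, B4=T, B4=F, B5=T, B5=F, B6=T
uncovered (3 of 12): B1=T, B3=T, B6=F

Answer: 3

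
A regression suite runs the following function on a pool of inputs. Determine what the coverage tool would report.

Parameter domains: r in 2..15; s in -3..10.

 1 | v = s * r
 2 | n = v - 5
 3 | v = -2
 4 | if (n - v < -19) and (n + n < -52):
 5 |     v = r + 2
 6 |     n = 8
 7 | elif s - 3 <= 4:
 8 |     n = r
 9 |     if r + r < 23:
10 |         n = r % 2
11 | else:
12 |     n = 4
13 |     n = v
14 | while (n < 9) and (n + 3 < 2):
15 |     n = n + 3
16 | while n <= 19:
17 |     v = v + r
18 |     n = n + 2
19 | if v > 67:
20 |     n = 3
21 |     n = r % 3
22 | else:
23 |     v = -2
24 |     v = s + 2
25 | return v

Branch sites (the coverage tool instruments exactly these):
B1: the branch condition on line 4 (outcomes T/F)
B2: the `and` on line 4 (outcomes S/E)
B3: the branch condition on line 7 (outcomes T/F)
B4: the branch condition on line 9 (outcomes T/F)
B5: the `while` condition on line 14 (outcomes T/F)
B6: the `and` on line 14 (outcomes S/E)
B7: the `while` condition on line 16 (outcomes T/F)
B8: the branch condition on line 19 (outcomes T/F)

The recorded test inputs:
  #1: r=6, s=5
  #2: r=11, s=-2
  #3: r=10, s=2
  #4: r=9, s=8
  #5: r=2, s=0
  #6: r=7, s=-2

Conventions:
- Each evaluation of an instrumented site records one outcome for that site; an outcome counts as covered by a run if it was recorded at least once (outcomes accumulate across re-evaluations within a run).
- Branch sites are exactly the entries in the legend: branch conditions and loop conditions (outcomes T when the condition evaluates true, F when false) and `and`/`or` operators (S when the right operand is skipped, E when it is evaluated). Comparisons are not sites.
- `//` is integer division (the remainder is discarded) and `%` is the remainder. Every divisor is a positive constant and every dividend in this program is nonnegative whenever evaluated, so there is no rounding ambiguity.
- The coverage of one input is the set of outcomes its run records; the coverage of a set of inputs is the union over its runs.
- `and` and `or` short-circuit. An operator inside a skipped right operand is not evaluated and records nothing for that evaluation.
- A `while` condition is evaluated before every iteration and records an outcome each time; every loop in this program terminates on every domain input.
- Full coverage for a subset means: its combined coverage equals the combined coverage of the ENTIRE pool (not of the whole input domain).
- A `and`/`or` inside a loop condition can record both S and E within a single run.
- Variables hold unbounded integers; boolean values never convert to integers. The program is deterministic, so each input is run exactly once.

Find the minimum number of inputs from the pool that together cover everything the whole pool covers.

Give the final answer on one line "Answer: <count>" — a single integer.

input #1 (r=6, s=5): events B2->S, B1->F, B3->T, B4->T, B6->E, B5->F, B7->T, B7->T, B7->T, B7->T, B7->T, B7->T, B7->T, B7->T, ...; covers B1=F, B2=S, B3=T, B4=T, B5=F, B6=E, B7=T, B7=F, B8=F
input #2 (r=11, s=-2): events B2->E, B1->T, B6->E, B5->F, B7->T, B7->T, B7->T, B7->T, B7->T, B7->T, B7->F, B8->T; covers B1=T, B2=E, B5=F, B6=E, B7=T, B7=F, B8=T
input #3 (r=10, s=2): events B2->S, B1->F, B3->T, B4->T, B6->E, B5->F, B7->T, B7->T, B7->T, B7->T, B7->T, B7->T, B7->T, B7->T, ...; covers B1=F, B2=S, B3=T, B4=T, B5=F, B6=E, B7=T, B7=F, B8=T
input #4 (r=9, s=8): events B2->S, B1->F, B3->F, B6->E, B5->T, B6->E, B5->F, B7->T, B7->T, B7->T, B7->T, B7->T, B7->T, B7->T, ...; covers B1=F, B2=S, B3=F, B5=T, B5=F, B6=E, B7=T, B7=F, B8=T
input #5 (r=2, s=0): events B2->S, B1->F, B3->T, B4->T, B6->E, B5->F, B7->T, B7->T, B7->T, B7->T, B7->T, B7->T, B7->T, B7->T, ...; covers B1=F, B2=S, B3=T, B4=T, B5=F, B6=E, B7=T, B7=F, B8=F
input #6 (r=7, s=-2): events B2->S, B1->F, B3->T, B4->T, B6->E, B5->F, B7->T, B7->T, B7->T, B7->T, B7->T, B7->T, B7->T, B7->T, ...; covers B1=F, B2=S, B3=T, B4=T, B5=F, B6=E, B7=T, B7=F, B8=T
pool-wide coverage (14 outcomes): B1=T, B1=F, B2=S, B2=E, B3=T, B3=F, B4=T, B5=T, B5=F, B6=E, B7=T, B7=F, B8=T, B8=F
checked all size-1 subsets: none covers 14 outcomes (max 9/14)
checked all size-2 subsets: none covers 14 outcomes (max 12/14)
inputs {1, 2, 4} (size 3) cover everything; no size-3 subset with a lexicographically smaller index list covers all 14

Answer: 3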